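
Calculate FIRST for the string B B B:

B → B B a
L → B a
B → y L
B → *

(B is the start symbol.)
{ '*', 'y' }

FIRST sets of the non-terminals involved (from the grammar, by fixed-point iteration):
  FIRST(B) = { '*', 'y' }

To compute FIRST(B B B), process the symbols left to right:
Symbol B is a non-terminal. Add FIRST(B) \ {ε} = { '*', 'y' }
B is not nullable (ε ∉ FIRST(B)), so stop here.
FIRST(B B B) = { '*', 'y' }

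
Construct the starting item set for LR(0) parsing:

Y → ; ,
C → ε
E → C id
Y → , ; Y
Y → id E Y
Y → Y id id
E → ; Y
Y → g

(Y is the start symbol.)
{ [Y → . , ; Y], [Y → . ; ,], [Y → . Y id id], [Y → . g], [Y → . id E Y], [Y' → . Y] }

First, augment the grammar with Y' → Y
I₀ = CLOSURE({ [Y' → . Y] }):
  [Y' → . Y] has the dot before Y: add [Y → . ; ,], [Y → . , ; Y], [Y → . id E Y], [Y → . Y id id], [Y → . g]
No further items can be added.

I₀ = { [Y → . , ; Y], [Y → . ; ,], [Y → . Y id id], [Y → . g], [Y → . id E Y], [Y' → . Y] }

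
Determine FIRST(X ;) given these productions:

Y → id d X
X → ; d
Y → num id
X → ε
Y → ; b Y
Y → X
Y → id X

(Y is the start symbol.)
{ ';' }

FIRST sets of the non-terminals involved (from the grammar, by fixed-point iteration):
  FIRST(X) = { ';', ε }

To compute FIRST(X ;), process the symbols left to right:
Symbol X is a non-terminal. Add FIRST(X) \ {ε} = { ';' }
X is nullable (ε ∈ FIRST(X)), continue to the next symbol.
Symbol ; is a terminal. Add ';' and stop.
FIRST(X ;) = { ';' }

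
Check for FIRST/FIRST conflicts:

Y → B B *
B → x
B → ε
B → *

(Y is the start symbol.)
A FIRST/FIRST conflict occurs when two productions N → α and N → β for the same non-terminal have FIRST(α) ∩ FIRST(β) ≠ ∅ (with ε ∈ FIRST of a nullable right-hand side, so two nullable alternatives also conflict).

Productions for B:
  B → x: FIRST = { 'x' }
  B → ε: FIRST = { ε }
  B → *: FIRST = { '*' }
Y has only one production, so no FIRST/FIRST conflict is possible there.

All alternatives of each non-terminal have pairwise disjoint FIRST sets.

Answer: No FIRST/FIRST conflicts.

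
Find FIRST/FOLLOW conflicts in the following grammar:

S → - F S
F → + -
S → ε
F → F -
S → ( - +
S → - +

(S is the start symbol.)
Nullable non-terminals: S.

S: nullable alternative(s) S → ε; FOLLOW(S) = { $ }
  S → - F S: FIRST \ {ε} = { '-' } — disjoint from FOLLOW(S)
  S → ε: FIRST \ {ε} = { } — this is the only nullable alternative, skip
  S → ( - +: FIRST \ {ε} = { '(' } — disjoint from FOLLOW(S)
  S → - +: FIRST \ {ε} = { '-' } — disjoint from FOLLOW(S)

F has no nullable alternative, so no FIRST/FOLLOW check is needed there.

No FIRST/FOLLOW conflicts found.

Answer: No FIRST/FOLLOW conflicts.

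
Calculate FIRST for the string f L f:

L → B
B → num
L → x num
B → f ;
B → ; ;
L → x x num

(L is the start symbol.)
{ 'f' }

To compute FIRST(f L f), process the symbols left to right:
Symbol f is a terminal. Add 'f' and stop.
FIRST(f L f) = { 'f' }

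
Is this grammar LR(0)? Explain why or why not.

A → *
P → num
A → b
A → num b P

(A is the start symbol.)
A grammar is LR(0) if no state in the canonical LR(0) collection has:
  - both a shift item (dot before a terminal) and a complete item (shift-reduce conflict), or
  - two or more complete items (reduce-reduce conflict; the accept item [A' → A .] counts as a complete item here).

Augment with A' → A and build the canonical LR(0) collection (I0 = CLOSURE({[A' → . A]}), then GOTO on every symbol after a dot until no new states appear). It has 8 states:
  I0: { [A → . *], [A → . b], [A → . num b P], [A' → . A] }  — shift
  I1: { [A → * .] }  — reduce
  I2: { [A' → A .] }  — accept
  I3: { [A → b .] }  — reduce
  I4: { [A → num . b P] }  — shift
  I5: { [A → num b . P], [P → . num] }  — shift
  I6: { [A → num b P .] }  — reduce
  I7: { [P → num .] }  — reduce

Every state is either a pure shift/goto state or contains exactly one complete item and nothing to shift — no conflicts. The grammar is LR(0).

Answer: Yes, the grammar is LR(0)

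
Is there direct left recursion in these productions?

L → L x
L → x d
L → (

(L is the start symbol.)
L → L x: LEFT RECURSIVE (starts with L)
L → x d: starts with x
L → (: starts with '('

The grammar has direct left recursion on: L.

Answer: Yes, L is left-recursive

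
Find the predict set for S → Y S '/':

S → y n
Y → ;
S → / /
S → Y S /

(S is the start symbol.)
PREDICT(S → Y S '/') = (FIRST(RHS) \ {ε}) ∪ (FOLLOW(S) if ε ∈ FIRST(RHS), i.e. RHS ⇒* ε)
FIRST(Y) = { ';' }
FIRST(Y S '/') = { ';' }
ε ∉ FIRST(Y S '/'), so FOLLOW(S) is not added.
PREDICT(S → Y S '/') = { ';' }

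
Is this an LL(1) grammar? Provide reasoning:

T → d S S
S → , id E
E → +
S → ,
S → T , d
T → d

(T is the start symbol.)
Relevant sets:
  FIRST(T) = { 'd' }

For T:
  PREDICT(T → d S S) = { 'd' }
  PREDICT(T → d) = { 'd' }
For S:
  PREDICT(S → ',' id E) = { ',' }
  PREDICT(S → ',') = { ',' }
  PREDICT(S → T ',' d) = { 'd' }
E has a single production, so nothing to check there.

Conflict found: Predict set conflict for T: { 'd' }
The grammar is NOT LL(1).

Answer: No. Predict set conflict for T: { 'd' }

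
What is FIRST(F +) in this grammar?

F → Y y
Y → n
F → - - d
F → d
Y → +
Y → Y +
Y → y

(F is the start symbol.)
FIRST sets of the non-terminals involved (from the grammar, by fixed-point iteration):
  FIRST(F) = { '+', '-', 'd', 'n', 'y' }

To compute FIRST(F +), process the symbols left to right:
Symbol F is a non-terminal. Add FIRST(F) \ {ε} = { '+', '-', 'd', 'n', 'y' }
F is not nullable (ε ∉ FIRST(F)), so stop here.
FIRST(F +) = { '+', '-', 'd', 'n', 'y' }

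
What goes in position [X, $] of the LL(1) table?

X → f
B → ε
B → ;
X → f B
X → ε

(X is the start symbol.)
X → ε

To find M[X, $], we find productions for X where $ is in the predict set (PREDICT(N → α) = (FIRST(α) \ {ε}) ∪ (FOLLOW(N) if α ⇒* ε)).

Relevant sets:
  FOLLOW(X) = { $ }

X → f: PREDICT = { 'f' }
X → f B: PREDICT = { 'f' }
X → ε: PREDICT = { $ }
  $ is in predict set, so this production goes in M[X, $]

M[X, $] = X → ε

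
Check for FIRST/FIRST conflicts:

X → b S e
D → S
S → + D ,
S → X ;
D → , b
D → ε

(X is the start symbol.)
No FIRST/FIRST conflicts.

A FIRST/FIRST conflict occurs when two productions N → α and N → β for the same non-terminal have FIRST(α) ∩ FIRST(β) ≠ ∅ (with ε ∈ FIRST of a nullable right-hand side, so two nullable alternatives also conflict).

FIRST sets of the non-terminals at (or reachable through a nullable prefix from) the front of some alternative:
  FIRST(S) = { '+', 'b' }
  FIRST(X) = { 'b' }

Productions for D:
  D → S: FIRST = { '+', 'b' }
  D → , b: FIRST = { ',' }
  D → ε: FIRST = { ε }
Productions for S:
  S → + D ,: FIRST = { '+' }
  S → X ;: FIRST = { 'b' }
X has only one production, so no FIRST/FIRST conflict is possible there.

All alternatives of each non-terminal have pairwise disjoint FIRST sets.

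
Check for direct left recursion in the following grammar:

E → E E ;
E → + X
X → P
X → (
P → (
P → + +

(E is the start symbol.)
Yes, E is left-recursive

Direct left recursion occurs when N → N α for some non-terminal N (the right-hand side begins with the left-hand side itself).

E → E E ;: LEFT RECURSIVE (starts with E)
E → + X: starts with '+'
X → P: starts with P
X → (: starts with '('
P → (: starts with '('
P → + +: starts with '+'

The grammar has direct left recursion on: E.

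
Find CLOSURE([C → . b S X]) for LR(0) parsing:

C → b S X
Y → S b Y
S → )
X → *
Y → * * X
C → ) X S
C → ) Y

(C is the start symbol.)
Start with: [C → . b S X]
The dot precedes the terminal b, so nothing is added.

CLOSURE = { [C → . b S X] }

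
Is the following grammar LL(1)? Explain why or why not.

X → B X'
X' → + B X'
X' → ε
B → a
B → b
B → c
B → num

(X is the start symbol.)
Relevant sets:
  FOLLOW(X') = { $ }

For X':
  PREDICT(X' → '+' B X') = { '+' }
  PREDICT(X' → ε) = { $ }
For B:
  PREDICT(B → a) = { 'a' }
  PREDICT(B → b) = { 'b' }
  PREDICT(B → c) = { 'c' }
  PREDICT(B → num) = { 'num' }
X has a single production, so nothing to check there.

All predict sets are disjoint. The grammar IS LL(1).

Answer: Yes, the grammar is LL(1).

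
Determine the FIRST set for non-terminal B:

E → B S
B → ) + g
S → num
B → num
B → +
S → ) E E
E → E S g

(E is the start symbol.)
{ ')', '+', 'num' }

From B → ) + g:
  - ')' is a terminal: add ')' and stop
From B → num:
  - num is a terminal: add 'num' and stop
From B → +:
  - '+' is a terminal: add '+' and stop

Collecting: FIRST(B) = { ')', '+', 'num' }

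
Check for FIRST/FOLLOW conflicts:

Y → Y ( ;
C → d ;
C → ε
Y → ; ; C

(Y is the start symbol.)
A FIRST/FOLLOW conflict occurs when a non-terminal N has a nullable alternative N → β (β ⇒* ε) and another alternative N → α with FIRST(α) ∩ FOLLOW(N) ≠ ∅: on such a lookahead the parser cannot decide between expanding α and letting N vanish via β.

Nullable non-terminals: C.

C: nullable alternative(s) C → ε; FOLLOW(C) = { $, '(' }
  C → d ;: FIRST \ {ε} = { 'd' } — disjoint from FOLLOW(C)
  C → ε: FIRST \ {ε} = { } — this is the only nullable alternative, skip

Y has no nullable alternative, so no FIRST/FOLLOW check is needed there.

No FIRST/FOLLOW conflicts found.

Answer: No FIRST/FOLLOW conflicts.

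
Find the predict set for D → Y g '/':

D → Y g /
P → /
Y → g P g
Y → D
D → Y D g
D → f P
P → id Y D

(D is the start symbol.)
{ 'f', 'g' }

PREDICT(D → Y g '/') = (FIRST(RHS) \ {ε}) ∪ (FOLLOW(D) if ε ∈ FIRST(RHS), i.e. RHS ⇒* ε)
FIRST(Y) = { 'f', 'g' }
FIRST(Y g '/') = { 'f', 'g' }
ε ∉ FIRST(Y g '/'), so FOLLOW(D) is not added.
PREDICT(D → Y g '/') = { 'f', 'g' }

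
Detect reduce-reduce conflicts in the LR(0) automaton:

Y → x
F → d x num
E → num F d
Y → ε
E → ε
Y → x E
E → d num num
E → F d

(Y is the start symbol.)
Yes — I2: [E → .] vs [Y → x .]

Augment with Y' → Y and build the canonical LR(0) collection (I0 = CLOSURE({[Y' → . Y]}), then GOTO on every symbol after a dot until no new states appear). It has 15 states:
  I0: { [Y → . x E], [Y → . x], [Y → .], [Y' → . Y] }  — shift, reduce
  I1: { [Y' → Y .] }  — accept
  I2: { [E → . F d], [E → . d num num], [E → . num F d], [E → .], [F → . d x num], [Y → x . E], [Y → x .] }  — shift, 2 reduces
  I3: { [Y → x E .] }  — reduce
  I4: { [E → F . d] }  — shift
  I5: { [E → d . num num], [F → d . x num] }  — shift
  I6: { [E → num . F d], [F → . d x num] }  — shift
  I7: { [E → num F . d] }  — shift
  I8: { [F → d . x num] }  — shift
  I9: { [F → d x . num] }  — shift
  I10: { [F → d x num .] }  — reduce
  I11: { [E → num F d .] }  — reduce
  I12: { [E → d num . num] }  — shift
  I13: { [E → d num num .] }  — reduce
  I14: { [E → F d .] }  — reduce

I2 contains complete items [E → .], [Y → x .] — reduce-reduce conflict.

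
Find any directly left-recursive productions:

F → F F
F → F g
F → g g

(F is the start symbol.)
Direct left recursion occurs when N → N α for some non-terminal N (the right-hand side begins with the left-hand side itself).

F → F F: LEFT RECURSIVE (starts with F)
F → F g: LEFT RECURSIVE (starts with F)
F → g g: starts with g

The grammar has direct left recursion on: F.

Answer: Yes, F is left-recursive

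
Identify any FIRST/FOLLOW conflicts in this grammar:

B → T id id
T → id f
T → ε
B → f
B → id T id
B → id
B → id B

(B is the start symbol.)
A FIRST/FOLLOW conflict occurs when a non-terminal N has a nullable alternative N → β (β ⇒* ε) and another alternative N → α with FIRST(α) ∩ FOLLOW(N) ≠ ∅: on such a lookahead the parser cannot decide between expanding α and letting N vanish via β.

Nullable non-terminals: T.

T: nullable alternative(s) T → ε; FOLLOW(T) = { 'id' }
  T → id f: FIRST \ {ε} = { 'id' } — overlaps FOLLOW(T) on { 'id' }: CONFLICT
  T → ε: FIRST \ {ε} = { } — this is the only nullable alternative, skip

B has no nullable alternative, so no FIRST/FOLLOW check is needed there.

So the grammar has 1 FIRST/FOLLOW conflict (marked CONFLICT above).

Answer: Yes. T → id f with FOLLOW(T) on { 'id' }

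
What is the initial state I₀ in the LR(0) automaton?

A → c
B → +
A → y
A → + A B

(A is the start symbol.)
First, augment the grammar with A' → A
I₀ = CLOSURE({ [A' → . A] }):
  [A' → . A] has the dot before A: add [A → . c], [A → . y], [A → . + A B]
No further items can be added.

I₀ = { [A → . + A B], [A → . c], [A → . y], [A' → . A] }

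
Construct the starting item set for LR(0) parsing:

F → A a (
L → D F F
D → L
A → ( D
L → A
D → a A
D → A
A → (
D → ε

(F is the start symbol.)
{ [A → . ( D], [A → . (], [F → . A a (], [F' → . F] }

First, augment the grammar with F' → F
I₀ = CLOSURE({ [F' → . F] }):
  [F' → . F] has the dot before F: add [F → . A a (]
  [F → . A a (] has the dot before A: add [A → . ( D], [A → . (]
No further items can be added.

I₀ = { [A → . ( D], [A → . (], [F → . A a (], [F' → . F] }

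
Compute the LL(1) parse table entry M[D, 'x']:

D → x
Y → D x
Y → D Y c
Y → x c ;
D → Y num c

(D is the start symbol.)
D → x, D → Y num c

To find M[D, 'x'], we find productions for D where 'x' is in the predict set (PREDICT(N → α) = (FIRST(α) \ {ε}) ∪ (FOLLOW(N) if α ⇒* ε)).

Relevant sets:
  FIRST(Y) = { 'x' }

D → x: PREDICT = { 'x' }
  'x' is in predict set, so this production goes in M[D, 'x']
D → Y num c: PREDICT = { 'x' }
  'x' is in predict set, so this production goes in M[D, 'x']

M[D, 'x'] = D → x, D → Y num c  (a multiply-defined cell — the grammar is not LL(1))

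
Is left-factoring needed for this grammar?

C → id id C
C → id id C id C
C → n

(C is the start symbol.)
Yes, C has productions with common prefix 'id id C'

Left-factoring is needed when two productions for the same non-terminal
share a common prefix on the right-hand side.

Productions for C:
  C → id id C
  C → id id C id C
  C → n

Found common prefix 'id id C' in productions for C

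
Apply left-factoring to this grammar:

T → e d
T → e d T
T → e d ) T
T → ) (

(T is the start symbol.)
Left-factoring transforms A → αβ₁ | αβ₂ into A → αA' and A' → β₁ | β₂
(α is the longest common prefix among the alternatives). Repeat until
no nonterminal has two alternatives with a common prefix.

Round 1: T has alternatives sharing prefix 'e d'. Introduce T': T → e d T'
  Add: T' → ε
  Add: T' → T
  Add: T' → ) T

No remaining common prefixes — done.

Resulting grammar:
T → e d T'
T' → ε
T' → T
T' → ) T
T → ) (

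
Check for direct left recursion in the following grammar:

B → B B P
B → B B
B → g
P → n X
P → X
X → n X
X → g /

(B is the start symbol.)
Yes, B is left-recursive

Direct left recursion occurs when N → N α for some non-terminal N (the right-hand side begins with the left-hand side itself).

B → B B P: LEFT RECURSIVE (starts with B)
B → B B: LEFT RECURSIVE (starts with B)
B → g: starts with g
P → n X: starts with n
P → X: starts with X
X → n X: starts with n
X → g /: starts with g

The grammar has direct left recursion on: B.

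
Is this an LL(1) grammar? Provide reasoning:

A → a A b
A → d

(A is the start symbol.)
Yes, the grammar is LL(1).

For A:
  PREDICT(A → a A b) = { 'a' }
  PREDICT(A → d) = { 'd' }

All predict sets are disjoint. The grammar IS LL(1).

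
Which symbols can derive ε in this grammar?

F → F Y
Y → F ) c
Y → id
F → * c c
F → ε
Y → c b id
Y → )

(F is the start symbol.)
{ 'F' }

ε-productions: F → ε
So F is immediately nullable.
No further non-terminal can be added: every production for the remaining non-terminals contains a terminal or a non-nullable non-terminal.
Nullable = { 'F' }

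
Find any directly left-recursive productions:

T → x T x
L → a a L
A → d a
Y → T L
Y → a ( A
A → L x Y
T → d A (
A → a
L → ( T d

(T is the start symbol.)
No direct left recursion

Direct left recursion occurs when N → N α for some non-terminal N (the right-hand side begins with the left-hand side itself).

T → x T x: starts with x
L → a a L: starts with a
A → d a: starts with d
Y → T L: starts with T
Y → a ( A: starts with a
A → L x Y: starts with L
T → d A (: starts with d
A → a: starts with a
L → ( T d: starts with '('

No direct left recursion found.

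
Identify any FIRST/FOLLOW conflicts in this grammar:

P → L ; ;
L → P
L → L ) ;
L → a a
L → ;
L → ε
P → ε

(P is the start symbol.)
Nullable non-terminals: L, P.
FIRST sets used below: FIRST(P) = { ')', ';', 'a', ε }, FIRST(L) = { ')', ';', 'a', ε }

L: nullable alternative(s) L → P, L → ε; FOLLOW(L) = { ')', ';' }
  L → P: FIRST \ {ε} = { ')', ';', 'a' } — overlaps FOLLOW(L) on { ')', ';' }: CONFLICT
  L → L ) ;: FIRST \ {ε} = { ')', ';', 'a' } — overlaps FOLLOW(L) on { ')', ';' }: CONFLICT
  L → a a: FIRST \ {ε} = { 'a' } — disjoint from FOLLOW(L)
  L → ;: FIRST \ {ε} = { ';' } — overlaps FOLLOW(L) on { ';' }: CONFLICT
  L → ε: FIRST \ {ε} = { } — disjoint from FOLLOW(L)

P: nullable alternative(s) P → ε; FOLLOW(P) = { $, ')', ';' }
  P → L ; ;: FIRST \ {ε} = { ')', ';', 'a' } — overlaps FOLLOW(P) on { ')', ';' }: CONFLICT
  P → ε: FIRST \ {ε} = { } — this is the only nullable alternative, skip

So the grammar has 4 FIRST/FOLLOW conflicts (marked CONFLICT above).

Answer: Yes. P → L ';' ';' with FOLLOW(P) on { ')', ';' }; L → P with FOLLOW(L) on { ')', ';' }; L → L ')' ';' with FOLLOW(L) on { ')', ';' }; L → ';' with FOLLOW(L) on { ';' }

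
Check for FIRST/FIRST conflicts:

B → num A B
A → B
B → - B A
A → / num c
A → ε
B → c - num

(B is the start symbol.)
No FIRST/FIRST conflicts.

A FIRST/FIRST conflict occurs when two productions N → α and N → β for the same non-terminal have FIRST(α) ∩ FIRST(β) ≠ ∅ (with ε ∈ FIRST of a nullable right-hand side, so two nullable alternatives also conflict).

FIRST sets of the non-terminals at (or reachable through a nullable prefix from) the front of some alternative:
  FIRST(B) = { '-', 'c', 'num' }

Productions for B:
  B → num A B: FIRST = { 'num' }
  B → - B A: FIRST = { '-' }
  B → c - num: FIRST = { 'c' }
Productions for A:
  A → B: FIRST = { '-', 'c', 'num' }
  A → / num c: FIRST = { '/' }
  A → ε: FIRST = { ε }

All alternatives of each non-terminal have pairwise disjoint FIRST sets.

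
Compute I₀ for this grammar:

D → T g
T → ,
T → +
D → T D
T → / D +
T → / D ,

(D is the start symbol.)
First, augment the grammar with D' → D
I₀ = CLOSURE({ [D' → . D] }):
  [D' → . D] has the dot before D: add [D → . T g], [D → . T D]
  [D → . T g] has the dot before T: add [T → . ,], [T → . +], [T → . / D +], [T → . / D ,]
No further items can be added.

I₀ = { [D → . T D], [D → . T g], [D' → . D], [T → . +], [T → . ,], [T → . / D +], [T → . / D ,] }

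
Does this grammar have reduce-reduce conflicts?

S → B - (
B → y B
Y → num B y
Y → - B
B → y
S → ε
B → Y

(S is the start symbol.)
A reduce-reduce conflict occurs when an LR(0) state has two complete items [A → α .] and [B → β .] — both call for a reduction, and with no lookahead the parser cannot choose between them.

Augment with S' → S and build the canonical LR(0) collection (I0 = CLOSURE({[S' → . S]}), then GOTO on every symbol after a dot until no new states appear). It has 13 states:
  I0: { [B → . Y], [B → . y B], [B → . y], [S → . B - (], [S → .], [S' → . S], [Y → . - B], [Y → . num B y] }  — shift, reduce
  I1: { [B → . Y], [B → . y B], [B → . y], [Y → - . B], [Y → . - B], [Y → . num B y] }  — shift
  I2: { [S → B . - (] }  — shift
  I3: { [S' → S .] }  — accept
  I4: { [B → Y .] }  — reduce
  I5: { [B → . Y], [B → . y B], [B → . y], [Y → . - B], [Y → . num B y], [Y → num . B y] }  — shift
  I6: { [B → . Y], [B → . y B], [B → . y], [B → y . B], [B → y .], [Y → . - B], [Y → . num B y] }  — shift, reduce
  I7: { [B → y B .] }  — reduce
  I8: { [Y → num B . y] }  — shift
  I9: { [Y → num B y .] }  — reduce
  I10: { [S → B - . (] }  — shift
  I11: { [S → B - ( .] }  — reduce
  I12: { [Y → - B .] }  — reduce

No state contains more than one complete item.

Answer: No reduce-reduce conflicts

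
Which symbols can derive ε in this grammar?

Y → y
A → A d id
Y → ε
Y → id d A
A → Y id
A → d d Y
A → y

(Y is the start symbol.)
{ 'Y' }

A non-terminal is nullable if it can derive ε (the empty string): either it has an ε-production, or it has a production whose right-hand side consists entirely of nullable non-terminals.

ε-productions: Y → ε
So Y is immediately nullable.
No further non-terminal can be added: every production for the remaining non-terminals contains a terminal or a non-nullable non-terminal.
Nullable = { 'Y' }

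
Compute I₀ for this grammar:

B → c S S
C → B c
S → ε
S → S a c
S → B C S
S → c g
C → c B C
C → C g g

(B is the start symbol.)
First, augment the grammar with B' → B
I₀ = CLOSURE({ [B' → . B] }):
  [B' → . B] has the dot before B: add [B → . c S S]
No further items can be added.

I₀ = { [B → . c S S], [B' → . B] }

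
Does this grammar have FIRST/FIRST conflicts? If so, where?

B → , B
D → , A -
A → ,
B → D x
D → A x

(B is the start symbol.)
FIRST sets of the non-terminals at (or reachable through a nullable prefix from) the front of some alternative:
  FIRST(D) = { ',' }
  FIRST(A) = { ',' }

Productions for B:
  B → , B: FIRST = { ',' }
  B → D x: FIRST = { ',' }
Productions for D:
  D → , A -: FIRST = { ',' }
  D → A x: FIRST = { ',' }
A has only one production, so no FIRST/FIRST conflict is possible there.

Conflict for B: B → , B and B → D x
  Overlap: { ',' }
Conflict for D: D → , A - and D → A x
  Overlap: { ',' }

Answer: Yes. B → ',' B / B → D x on { ',' }; D → ',' A '-' / D → A x on { ',' }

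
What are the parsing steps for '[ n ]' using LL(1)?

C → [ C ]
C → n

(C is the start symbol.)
LL(1) parsing maintains a stack (initially the start symbol over $) and the input. At each step: if the stack top is a terminal, match it against the current input token; if it is a non-terminal N, replace it with the RHS of M[N, lookahead] (the unique production whose predict set contains the lookahead).

Stack is shown with the top on the left.

Stack    Input    Action
------------------------
C $      [ n ] $  output C → [ C ]
[ C ] $  [ n ] $  match '['
C ] $    n ] $    output C → n
n ] $    n ] $    match 'n'
] $      ] $      match ']'
$        $        accept

The string is accepted.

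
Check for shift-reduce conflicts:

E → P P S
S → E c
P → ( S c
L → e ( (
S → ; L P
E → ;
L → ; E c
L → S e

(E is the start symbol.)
Augment with E' → E and build the canonical LR(0) collection (I0 = CLOSURE({[E' → . E]}), then GOTO on every symbol after a dot until no new states appear). It has 22 states:
  I0: { [E → . ;], [E → . P P S], [E' → . E], [P → . ( S c] }  — shift
  I1: { [E → . ;], [E → . P P S], [P → ( . S c], [P → . ( S c], [S → . ; L P], [S → . E c] }  — shift
  I2: { [E → ; .] }  — reduce
  I3: { [E' → E .] }  — accept
  I4: { [E → P . P S], [P → . ( S c] }  — shift
  I5: { [E → . ;], [E → . P P S], [E → P P . S], [P → . ( S c], [S → . ; L P], [S → . E c] }  — shift
  I6: { [E → . ;], [E → . P P S], [E → ; .], [L → . ; E c], [L → . S e], [L → . e ( (], [P → . ( S c], [S → . ; L P], [S → . E c], [S → ; . L P] }  — shift, reduce
  I7: { [S → E . c] }  — shift
  I8: { [E → P P S .] }  — reduce
  I9: { [S → E c .] }  — reduce
  I10: { [E → . ;], [E → . P P S], [E → ; .], [L → . ; E c], [L → . S e], [L → . e ( (], [L → ; . E c], [P → . ( S c], [S → . ; L P], [S → . E c], [S → ; . L P] }  — shift, reduce
  I11: { [P → . ( S c], [S → ; L . P] }  — shift
  I12: { [L → S . e] }  — shift
  I13: { [L → e . ( (] }  — shift
  I14: { [L → e ( . (] }  — shift
  I15: { [L → e ( ( .] }  — reduce
  I16: { [L → S e .] }  — reduce
  I17: { [S → ; L P .] }  — reduce
  I18: { [L → ; E . c], [S → E . c] }  — shift
  I19: { [L → ; E c .], [S → E c .] }  — 2 reduces
  I20: { [P → ( S . c] }  — shift
  I21: { [P → ( S c .] }  — reduce

I6 contains reduce item [E → ; .] and shift items [E → . ;], [L → . ; E c], [L → . e ( (], [P → . ( S c], [S → . ; L P] — shift-reduce conflict.
I10 contains reduce item [E → ; .] and shift items [E → . ;], [L → . ; E c], [L → . e ( (], [P → . ( S c], [S → . ; L P] — shift-reduce conflict.

Answer: Yes — I6: [E → ; .] vs [E → . ;]; I10: [E → ; .] vs [E → . ;]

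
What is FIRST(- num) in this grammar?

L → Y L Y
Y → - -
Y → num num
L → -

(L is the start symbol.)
{ '-' }

To compute FIRST(- num), process the symbols left to right:
Symbol - is a terminal. Add '-' and stop.
FIRST(- num) = { '-' }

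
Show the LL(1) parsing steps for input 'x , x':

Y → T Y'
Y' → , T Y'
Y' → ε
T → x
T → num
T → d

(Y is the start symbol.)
Stack is shown with the top on the left.

Stack     Input    Action
-------------------------
Y $       x , x $  output Y → T Y'
T Y' $    x , x $  output T → x
x Y' $    x , x $  match 'x'
Y' $      , x $    output Y' → , T Y'
, T Y' $  , x $    match ','
T Y' $    x $      output T → x
x Y' $    x $      match 'x'
Y' $      $        output Y' → ε
$         $        accept

The string is accepted.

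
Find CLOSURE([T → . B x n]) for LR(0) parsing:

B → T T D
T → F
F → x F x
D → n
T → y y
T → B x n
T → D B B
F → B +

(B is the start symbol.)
Start with: [T → . B x n]
  [T → . B x n] has the dot before B: add [B → . T T D]
  [B → . T T D] has the dot before T: add [T → . F], [T → . y y], [T → . D B B]
  [T → . F] has the dot before F: add [F → . x F x], [F → . B +]
  [T → . D B B] has the dot before D: add [D → . n]
No further items can be added.

CLOSURE = { [B → . T T D], [D → . n], [F → . B +], [F → . x F x], [T → . B x n], [T → . D B B], [T → . F], [T → . y y] }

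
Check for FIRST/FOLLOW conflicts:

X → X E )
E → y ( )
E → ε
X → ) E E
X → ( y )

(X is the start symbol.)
Nullable non-terminals: E.

E: nullable alternative(s) E → ε; FOLLOW(E) = { $, ')', 'y' }
  E → y ( ): FIRST \ {ε} = { 'y' } — overlaps FOLLOW(E) on { 'y' }: CONFLICT
  E → ε: FIRST \ {ε} = { } — this is the only nullable alternative, skip

X has no nullable alternative, so no FIRST/FOLLOW check is needed there.

So the grammar has 1 FIRST/FOLLOW conflict (marked CONFLICT above).

Answer: Yes. E → y '(' ')' with FOLLOW(E) on { 'y' }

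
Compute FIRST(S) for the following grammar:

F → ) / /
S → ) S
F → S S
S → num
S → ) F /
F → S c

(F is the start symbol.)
From S → ) S:
  - ')' is a terminal: add ')' and stop
From S → num:
  - num is a terminal: add 'num' and stop
From S → ) F /:
  - ')' is a terminal: add ')' and stop

Collecting: FIRST(S) = { ')', 'num' }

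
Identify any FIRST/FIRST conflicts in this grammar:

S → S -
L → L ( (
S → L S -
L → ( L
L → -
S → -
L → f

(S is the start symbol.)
FIRST sets of the non-terminals at (or reachable through a nullable prefix from) the front of some alternative:
  FIRST(S) = { '(', '-', 'f' }
  FIRST(L) = { '(', '-', 'f' }

Productions for S:
  S → S -: FIRST = { '(', '-', 'f' }
  S → L S -: FIRST = { '(', '-', 'f' }
  S → -: FIRST = { '-' }
Productions for L:
  L → L ( (: FIRST = { '(', '-', 'f' }
  L → ( L: FIRST = { '(' }
  L → -: FIRST = { '-' }
  L → f: FIRST = { 'f' }

Conflict for S: S → S - and S → L S -
  Overlap: { '(', '-', 'f' }
Conflict for S: S → S - and S → -
  Overlap: { '-' }
Conflict for S: S → L S - and S → -
  Overlap: { '-' }
Conflict for L: L → L ( ( and L → ( L
  Overlap: { '(' }
Conflict for L: L → L ( ( and L → -
  Overlap: { '-' }
Conflict for L: L → L ( ( and L → f
  Overlap: { 'f' }

Answer: Yes. S → S '-' / S → L S '-' on { '(', '-', 'f' }; S → S '-' / S → '-' on { '-' }; S → L S '-' / S → '-' on { '-' }; L → L '(' '(' / L → '(' L on { '(' }; L → L '(' '(' / L → '-' on { '-' }; L → L '(' '(' / L → f on { 'f' }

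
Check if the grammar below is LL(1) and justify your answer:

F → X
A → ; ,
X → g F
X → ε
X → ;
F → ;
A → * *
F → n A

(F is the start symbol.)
A grammar is LL(1) if for each non-terminal N with multiple productions, the predict sets of those productions are pairwise disjoint, where PREDICT(N → α) = (FIRST(α) \ {ε}) ∪ (FOLLOW(N) if α ⇒* ε).

Relevant sets:
  FIRST(X) = { ';', 'g', ε }
  FOLLOW(F) = { $ }
  FOLLOW(X) = { $ }

For F:
  PREDICT(F → X) = { $, ';', 'g' }
  PREDICT(F → ';') = { ';' }
  PREDICT(F → n A) = { 'n' }
For A:
  PREDICT(A → ';' ',') = { ';' }
  PREDICT(A → '*' '*') = { '*' }
For X:
  PREDICT(X → g F) = { 'g' }
  PREDICT(X → ε) = { $ }
  PREDICT(X → ';') = { ';' }

Conflict found: Predict set conflict for F: { ';' }
The grammar is NOT LL(1).

Answer: No. Predict set conflict for F: { ';' }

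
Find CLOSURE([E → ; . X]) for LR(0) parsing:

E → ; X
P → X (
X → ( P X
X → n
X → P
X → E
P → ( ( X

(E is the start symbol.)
{ [E → . ; X], [E → ; . X], [P → . ( ( X], [P → . X (], [X → . ( P X], [X → . E], [X → . P], [X → . n] }

Start with: [E → ; . X]
  [E → ; . X] has the dot before X: add [X → . ( P X], [X → . n], [X → . P], [X → . E]
  [X → . P] has the dot before P: add [P → . X (], [P → . ( ( X]
  [X → . E] has the dot before E: add [E → . ; X]
No further items can be added.

CLOSURE = { [E → . ; X], [E → ; . X], [P → . ( ( X], [P → . X (], [X → . ( P X], [X → . E], [X → . P], [X → . n] }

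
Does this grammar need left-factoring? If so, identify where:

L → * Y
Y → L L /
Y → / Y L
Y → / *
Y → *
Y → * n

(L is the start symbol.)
Yes, Y has productions with common prefix '/'; Y has productions with common prefix '*'

Left-factoring is needed when two productions for the same non-terminal
share a common prefix on the right-hand side.

Productions for Y:
  Y → L L /
  Y → / Y L
  Y → / *
  Y → *
  Y → * n

Found common prefix '/' in productions for Y
Found common prefix '*' in productions for Y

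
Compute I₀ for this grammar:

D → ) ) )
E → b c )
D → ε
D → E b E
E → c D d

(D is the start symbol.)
First, augment the grammar with D' → D
I₀ = CLOSURE({ [D' → . D] }):
  [D' → . D] has the dot before D: add [D → . ) ) )], [D → .], [D → . E b E]
  [D → . E b E] has the dot before E: add [E → . b c )], [E → . c D d]
No further items can be added.

I₀ = { [D → . ) ) )], [D → . E b E], [D → .], [D' → . D], [E → . b c )], [E → . c D d] }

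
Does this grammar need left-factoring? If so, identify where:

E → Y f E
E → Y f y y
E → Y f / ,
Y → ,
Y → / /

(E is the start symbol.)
Left-factoring is needed when two productions for the same non-terminal
share a common prefix on the right-hand side.

Productions for E:
  E → Y f E
  E → Y f y y
  E → Y f / ,
Productions for Y:
  Y → ,
  Y → / /

Found common prefix 'Y f' in productions for E

Answer: Yes, E has productions with common prefix 'Y f'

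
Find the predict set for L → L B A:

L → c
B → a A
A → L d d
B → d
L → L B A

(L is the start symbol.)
{ 'c' }

PREDICT(L → L B A) = (FIRST(RHS) \ {ε}) ∪ (FOLLOW(L) if ε ∈ FIRST(RHS), i.e. RHS ⇒* ε)
FIRST(L) = { 'c' }
FIRST(L B A) = { 'c' }
ε ∉ FIRST(L B A), so FOLLOW(L) is not added.
PREDICT(L → L B A) = { 'c' }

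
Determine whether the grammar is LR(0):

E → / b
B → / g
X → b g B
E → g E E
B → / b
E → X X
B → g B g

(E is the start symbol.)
Yes, the grammar is LR(0)

A grammar is LR(0) if no state in the canonical LR(0) collection has:
  - both a shift item (dot before a terminal) and a complete item (shift-reduce conflict), or
  - two or more complete items (reduce-reduce conflict; the accept item [E' → E .] counts as a complete item here).

Augment with E' → E and build the canonical LR(0) collection (I0 = CLOSURE({[E' → . E]}), then GOTO on every symbol after a dot until no new states appear). It has 18 states:
  I0: { [E → . / b], [E → . X X], [E → . g E E], [E' → . E], [X → . b g B] }  — shift
  I1: { [E → / . b] }  — shift
  I2: { [E' → E .] }  — accept
  I3: { [E → X . X], [X → . b g B] }  — shift
  I4: { [X → b . g B] }  — shift
  I5: { [E → . / b], [E → . X X], [E → . g E E], [E → g . E E], [X → . b g B] }  — shift
  I6: { [E → . / b], [E → . X X], [E → . g E E], [E → g E . E], [X → . b g B] }  — shift
  I7: { [E → g E E .] }  — reduce
  I8: { [B → . / b], [B → . / g], [B → . g B g], [X → b g . B] }  — shift
  I9: { [B → / . b], [B → / . g] }  — shift
  I10: { [X → b g B .] }  — reduce
  I11: { [B → . / b], [B → . / g], [B → . g B g], [B → g . B g] }  — shift
  I12: { [B → g B . g] }  — shift
  I13: { [B → g B g .] }  — reduce
  I14: { [B → / b .] }  — reduce
  I15: { [B → / g .] }  — reduce
  I16: { [E → X X .] }  — reduce
  I17: { [E → / b .] }  — reduce

Every state is either a pure shift/goto state or contains exactly one complete item and nothing to shift — no conflicts. The grammar is LR(0).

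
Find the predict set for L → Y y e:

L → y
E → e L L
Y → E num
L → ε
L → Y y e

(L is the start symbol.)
PREDICT(L → Y y e) = (FIRST(RHS) \ {ε}) ∪ (FOLLOW(L) if ε ∈ FIRST(RHS), i.e. RHS ⇒* ε)
FIRST(Y) = { 'e' }
FIRST(Y y e) = { 'e' }
ε ∉ FIRST(Y y e), so FOLLOW(L) is not added.
PREDICT(L → Y y e) = { 'e' }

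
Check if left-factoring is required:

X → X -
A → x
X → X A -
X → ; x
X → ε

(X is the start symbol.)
Yes, X has productions with common prefix 'X'

Left-factoring is needed when two productions for the same non-terminal
share a common prefix on the right-hand side.

Productions for X:
  X → X -
  X → X A -
  X → ; x
  X → ε

Found common prefix 'X' in productions for X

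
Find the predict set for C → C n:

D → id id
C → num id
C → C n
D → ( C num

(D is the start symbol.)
PREDICT(C → C n) = (FIRST(RHS) \ {ε}) ∪ (FOLLOW(C) if ε ∈ FIRST(RHS), i.e. RHS ⇒* ε)
FIRST(C) = { 'num' }
FIRST(C n) = { 'num' }
ε ∉ FIRST(C n), so FOLLOW(C) is not added.
PREDICT(C → C n) = { 'num' }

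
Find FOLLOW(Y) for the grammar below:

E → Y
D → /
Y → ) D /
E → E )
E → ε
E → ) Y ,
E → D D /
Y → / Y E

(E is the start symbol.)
{ $, ')', ',', '/' }

In E → Y: Y is at the end, add FOLLOW(E)
In E → ) Y ,: Y is followed by ',', add FIRST(',') \ {ε} = { ',' }
In Y → / Y E: Y is followed by E, add FIRST(E) \ {ε} = { ')', '/' }
  E is nullable, so FOLLOW(Y) is also included — that is the set being defined, nothing new

The FOLLOW sets referred to above (computed the same way, to a fixed point):
  FOLLOW(E) = { $, ')', ',', '/' }

Taking the union: FOLLOW(Y) = { $, ')', ',', '/' }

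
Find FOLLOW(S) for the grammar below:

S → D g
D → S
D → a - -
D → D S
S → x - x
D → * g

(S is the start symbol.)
{ $, '*', 'a', 'g', 'x' }

S is the start symbol, so $ ∈ FOLLOW(S).
In D → S: S is at the end, add FOLLOW(D)
In D → D S: S is at the end, add FOLLOW(D)

The FOLLOW sets referred to above (computed the same way, to a fixed point):
  FOLLOW(D) = { '*', 'a', 'g', 'x' }

Taking the union: FOLLOW(S) = { $, '*', 'a', 'g', 'x' }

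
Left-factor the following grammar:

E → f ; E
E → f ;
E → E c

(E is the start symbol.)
Left-factoring transforms A → αβ₁ | αβ₂ into A → αA' and A' → β₁ | β₂
(α is the longest common prefix among the alternatives). Repeat until
no nonterminal has two alternatives with a common prefix.

Round 1: E has alternatives sharing prefix 'f ;'. Introduce E': E → f ; E'
  Add: E' → E
  Add: E' → ε

No remaining common prefixes — done.

Resulting grammar:
E → f ; E'
E' → E
E' → ε
E → E c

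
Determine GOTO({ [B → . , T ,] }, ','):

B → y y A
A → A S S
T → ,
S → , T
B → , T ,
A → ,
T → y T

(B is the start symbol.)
GOTO(I, ',') = CLOSURE({ [A → αX.β] : [A → α.Xβ] ∈ I, X = ',' })

Items with dot before ',', with the dot advanced:
  [B → . , T ,] → [B → , . T ,]
Closure of the advanced items:
  [B → , . T ,] has the dot before T: add [T → . ,], [T → . y T]

GOTO = { [B → , . T ,], [T → . ,], [T → . y T] }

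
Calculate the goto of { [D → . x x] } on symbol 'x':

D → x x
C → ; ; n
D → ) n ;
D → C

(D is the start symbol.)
{ [D → x . x] }

GOTO(I, 'x') = CLOSURE({ [A → αX.β] : [A → α.Xβ] ∈ I, X = 'x' })

Items with dot before 'x', with the dot advanced:
  [D → . x x] → [D → x . x]
Closure adds nothing (no advanced item has the dot before a non-terminal).

GOTO = { [D → x . x] }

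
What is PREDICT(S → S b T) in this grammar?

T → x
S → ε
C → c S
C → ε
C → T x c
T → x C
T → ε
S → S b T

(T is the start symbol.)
{ 'b' }

PREDICT(S → S b T) = (FIRST(RHS) \ {ε}) ∪ (FOLLOW(S) if ε ∈ FIRST(RHS), i.e. RHS ⇒* ε)
FIRST(S) = { 'b', ε }
FIRST(S b T) = { 'b' }
ε ∉ FIRST(S b T), so FOLLOW(S) is not added.
PREDICT(S → S b T) = { 'b' }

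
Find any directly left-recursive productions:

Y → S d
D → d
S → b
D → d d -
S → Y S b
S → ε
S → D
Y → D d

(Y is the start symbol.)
Y → S d: starts with S
D → d: starts with d
S → b: starts with b
D → d d -: starts with d
S → Y S b: starts with Y
S → ε: starts with ε
S → D: starts with D
Y → D d: starts with D

No direct left recursion found.

Answer: No direct left recursion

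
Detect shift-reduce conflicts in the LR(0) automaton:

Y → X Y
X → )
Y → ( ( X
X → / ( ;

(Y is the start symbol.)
A shift-reduce conflict occurs when an LR(0) state has both:
  - a complete (reduce) item [A → α .] (dot at the end), and
  - a shift item [B → β . c γ] (dot before a terminal).

Augment with Y' → Y and build the canonical LR(0) collection (I0 = CLOSURE({[Y' → . Y]}), then GOTO on every symbol after a dot until no new states appear). It has 11 states:
  I0: { [X → . )], [X → . / ( ;], [Y → . ( ( X], [Y → . X Y], [Y' → . Y] }  — shift
  I1: { [Y → ( . ( X] }  — shift
  I2: { [X → ) .] }  — reduce
  I3: { [X → / . ( ;] }  — shift
  I4: { [X → . )], [X → . / ( ;], [Y → . ( ( X], [Y → . X Y], [Y → X . Y] }  — shift
  I5: { [Y' → Y .] }  — accept
  I6: { [Y → X Y .] }  — reduce
  I7: { [X → / ( . ;] }  — shift
  I8: { [X → / ( ; .] }  — reduce
  I9: { [X → . )], [X → . / ( ;], [Y → ( ( . X] }  — shift
  I10: { [Y → ( ( X .] }  — reduce

No state contains both a complete item and a shift item.

Answer: No shift-reduce conflicts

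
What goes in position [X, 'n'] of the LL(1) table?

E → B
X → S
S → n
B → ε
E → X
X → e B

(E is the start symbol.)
X → S

To find M[X, 'n'], we find productions for X where 'n' is in the predict set (PREDICT(N → α) = (FIRST(α) \ {ε}) ∪ (FOLLOW(N) if α ⇒* ε)).

Relevant sets:
  FIRST(S) = { 'n' }

X → S: PREDICT = { 'n' }
  'n' is in predict set, so this production goes in M[X, 'n']
X → e B: PREDICT = { 'e' }

M[X, 'n'] = X → S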